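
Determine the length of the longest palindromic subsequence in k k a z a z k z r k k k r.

Using dp[i][j] = 2 + dp[i+1][j−1] if the ends match, else max(dp[i+1][j], dp[i][j−1]):
dp[1][13] = 7. A witness is kkkrkkk at positions 1,2,7,9,10,11,12.

7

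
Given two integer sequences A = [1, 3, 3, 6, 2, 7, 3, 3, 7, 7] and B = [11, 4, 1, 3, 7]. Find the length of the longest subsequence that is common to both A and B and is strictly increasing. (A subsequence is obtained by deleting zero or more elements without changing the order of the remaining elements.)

A longest common strictly increasing subsequence is 1, 3, 7 (length 3); it appears in order in both A and B, and no longer such subsequence exists.

3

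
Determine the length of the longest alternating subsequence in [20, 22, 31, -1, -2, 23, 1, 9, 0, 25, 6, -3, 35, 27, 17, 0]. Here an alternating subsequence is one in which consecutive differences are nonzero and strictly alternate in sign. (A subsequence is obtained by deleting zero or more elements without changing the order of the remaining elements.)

A longest alternating subsequence is 20, 22, -1, 23, 1, 9, 0, 25, 6, 35, 27 (positions 1,2,4,6,7,8,9,10,11,13,14); its 10 consecutive differences strictly alternate in sign, and length 11 is optimal.

11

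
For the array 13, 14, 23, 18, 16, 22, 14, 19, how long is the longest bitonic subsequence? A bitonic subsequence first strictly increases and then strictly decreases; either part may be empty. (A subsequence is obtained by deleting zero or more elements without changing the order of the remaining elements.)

Let inc[i] be the LIS ending at i and dec[i] the longest strictly decreasing subsequence starting at i. inc = [1, 2, 3, 3, 3, 4, 2, 4], dec = [1, 1, 4, 3, 2, 2, 1, 1].
max_i inc[i]+dec[i]−1 = 6, with one witness 13, 14, 23, 18, 16, 14.

6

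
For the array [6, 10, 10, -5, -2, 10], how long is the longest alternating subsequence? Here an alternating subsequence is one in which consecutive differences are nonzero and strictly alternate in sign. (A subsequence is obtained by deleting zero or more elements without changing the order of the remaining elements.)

Track the best alternating length ending on an up-step vs a down-step at each position: up/down = 1/1, 2/1, 2/1, 1/3, 4/3, 4/1.
The maximum over both is 4; one such subsequence is 6, 10, -5, -2.

4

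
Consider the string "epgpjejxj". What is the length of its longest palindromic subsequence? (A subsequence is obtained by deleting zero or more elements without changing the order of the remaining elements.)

5

One longest palindromic subsequence is epgpe (positions 1,2,3,4,6); it reads the same forward and backward, and the interval DP gives dp[1][9] = 5.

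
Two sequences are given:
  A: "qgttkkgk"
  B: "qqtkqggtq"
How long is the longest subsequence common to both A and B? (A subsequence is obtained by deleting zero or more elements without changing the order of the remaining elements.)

A longest common subsequence is qtkg (length 4); the LCS DP confirms no longer common subsequence exists.

4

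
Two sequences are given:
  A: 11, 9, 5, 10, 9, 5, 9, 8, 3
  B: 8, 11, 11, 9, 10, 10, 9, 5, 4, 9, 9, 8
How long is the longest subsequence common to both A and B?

7

A longest common subsequence is 11, 9, 10, 9, 5, 9, 8 (length 7); the LCS DP confirms no longer common subsequence exists.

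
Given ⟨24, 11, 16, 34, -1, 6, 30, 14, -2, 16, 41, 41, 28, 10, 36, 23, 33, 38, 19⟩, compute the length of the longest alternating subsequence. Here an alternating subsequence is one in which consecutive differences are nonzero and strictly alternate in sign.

Track the best alternating length ending on an up-step vs a down-step at each position: up/down = 1/1, 1/2, 3/2, 3/1, 1/4, 5/4, 5/4, 5/6, 1/6, 7/6, 7/1, 7/1, 7/8, 7/8, 9/8, 9/10, 11/10, 11/8, 9/12.
The maximum over both is 12; one such subsequence is 24, 11, 16, -1, 30, 14, 41, 28, 36, 23, 33, 19.

12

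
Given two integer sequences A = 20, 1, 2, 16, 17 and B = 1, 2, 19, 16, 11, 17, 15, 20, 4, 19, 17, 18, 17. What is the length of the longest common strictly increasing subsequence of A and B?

4

A longest common strictly increasing subsequence is 1, 2, 16, 17 (length 4); it appears in order in both A and B, and no longer such subsequence exists.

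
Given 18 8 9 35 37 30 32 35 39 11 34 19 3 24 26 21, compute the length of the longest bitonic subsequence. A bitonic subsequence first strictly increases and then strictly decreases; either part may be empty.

9

One longest bitonic subsequence is 8, 9, 30, 32, 35, 39, 34, 26, 21 (positions 2,3,6,7,8,9,11,15,16): it rises to 39 then falls. Length 9 is optimal.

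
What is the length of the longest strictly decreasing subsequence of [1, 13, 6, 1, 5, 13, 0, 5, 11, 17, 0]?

4

Let dp[i] be the longest decreasing subsequence ending at position i. Then dp = [1, 1, 2, 3, 3, 1, 4, 3, 2, 1, 4].
The maximum is 4; one witness is 13, 6, 1, 0 at positions 2,3,4,7.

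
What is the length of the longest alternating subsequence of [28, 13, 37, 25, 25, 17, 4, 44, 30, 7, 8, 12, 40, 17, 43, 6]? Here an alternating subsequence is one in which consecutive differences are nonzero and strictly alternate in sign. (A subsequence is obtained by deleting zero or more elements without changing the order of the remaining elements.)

A longest alternating subsequence is 28, 13, 37, 25, 44, 30, 40, 17, 43, 6 (positions 1,2,3,4,8,9,13,14,15,16); its 9 consecutive differences strictly alternate in sign, and length 10 is optimal.

10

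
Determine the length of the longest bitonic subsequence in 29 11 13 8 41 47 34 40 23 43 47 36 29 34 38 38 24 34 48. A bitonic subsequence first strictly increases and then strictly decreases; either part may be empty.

9

One longest bitonic subsequence is 11, 13, 34, 40, 43, 47, 36, 34, 24 (positions 2,3,7,8,10,11,12,14,17): it rises to 47 then falls. Length 9 is optimal.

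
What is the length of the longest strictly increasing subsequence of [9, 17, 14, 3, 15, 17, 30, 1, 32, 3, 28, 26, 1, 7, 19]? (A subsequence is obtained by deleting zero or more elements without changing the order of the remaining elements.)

6

Scanning left to right, the best length ending at each element is: 9→1, 17→2, 14→2, 3→1, 15→3, 17→4, 30→5, 1→1, 32→6, 3→2, 28→5, 26→5, 1→1, 7→3, 19→5.
So the longest increasing subsequence has length 6, e.g. 9, 14, 15, 17, 30, 32.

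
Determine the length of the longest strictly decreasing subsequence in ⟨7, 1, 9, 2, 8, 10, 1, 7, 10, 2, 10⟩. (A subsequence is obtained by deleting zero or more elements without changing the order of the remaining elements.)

4

Scanning left to right, the best length ending at each element is: 7→1, 1→2, 9→1, 2→2, 8→2, 10→1, 1→3, 7→3, 10→1, 2→4, 10→1.
So the longest decreasing subsequence has length 4, e.g. 9, 8, 7, 2.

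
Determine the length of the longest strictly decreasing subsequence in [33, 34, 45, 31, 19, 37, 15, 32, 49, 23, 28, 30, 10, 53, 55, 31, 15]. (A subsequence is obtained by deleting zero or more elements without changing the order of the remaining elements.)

5

Let dp[i] be the longest decreasing subsequence ending at position i. Then dp = [1, 1, 1, 2, 3, 2, 4, 3, 1, 4, 4, 4, 5, 1, 1, 4, 5].
The maximum is 5; one witness is 33, 31, 19, 15, 10 at positions 1,4,5,7,13.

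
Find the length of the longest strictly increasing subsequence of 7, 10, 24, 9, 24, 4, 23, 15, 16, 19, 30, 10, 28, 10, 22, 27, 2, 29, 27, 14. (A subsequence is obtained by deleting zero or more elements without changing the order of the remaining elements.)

One longest increasing subsequence is 7, 10, 15, 16, 19, 22, 27, 29 (positions 1,2,8,9,10,15,16,18), of length 8; no longer one exists.

8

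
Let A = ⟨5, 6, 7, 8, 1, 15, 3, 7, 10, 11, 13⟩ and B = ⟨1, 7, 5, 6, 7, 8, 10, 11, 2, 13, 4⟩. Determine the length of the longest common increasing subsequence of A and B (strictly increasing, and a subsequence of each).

7

A longest common strictly increasing subsequence is 5, 6, 7, 8, 10, 11, 13 (length 7); it appears in order in both A and B, and no longer such subsequence exists.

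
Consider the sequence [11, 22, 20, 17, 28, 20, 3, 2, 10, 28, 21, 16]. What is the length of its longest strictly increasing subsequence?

One longest increasing subsequence is 11, 17, 20, 28 (positions 1,4,6,10), of length 4; no longer one exists.

4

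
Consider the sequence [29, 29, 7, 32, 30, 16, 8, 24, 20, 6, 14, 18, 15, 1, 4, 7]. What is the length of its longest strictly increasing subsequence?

4

Let dp[i] be the longest increasing subsequence ending at position i. Then dp = [1, 1, 1, 2, 2, 2, 2, 3, 3, 1, 3, 4, 4, 1, 2, 3].
The maximum is 4; one witness is 7, 8, 14, 18 at positions 3,7,11,12.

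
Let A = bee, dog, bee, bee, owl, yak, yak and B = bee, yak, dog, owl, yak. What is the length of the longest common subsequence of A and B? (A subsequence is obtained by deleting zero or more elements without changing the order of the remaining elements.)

4

A longest common subsequence is bee, dog, owl, yak (length 4); the LCS DP confirms no longer common subsequence exists.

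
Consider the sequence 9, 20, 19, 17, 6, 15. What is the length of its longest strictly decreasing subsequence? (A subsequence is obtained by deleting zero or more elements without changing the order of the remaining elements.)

Scanning left to right, the best length ending at each element is: 9→1, 20→1, 19→2, 17→3, 6→4, 15→4.
So the longest decreasing subsequence has length 4, e.g. 20, 19, 17, 6.

4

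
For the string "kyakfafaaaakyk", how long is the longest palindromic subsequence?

Using dp[i][j] = 2 + dp[i+1][j−1] if the ends match, else max(dp[i+1][j], dp[i][j−1]):
dp[1][14] = 11. A witness is kykaaaaakyk at positions 1,2,4,6,8,9,10,11,12,13,14.

11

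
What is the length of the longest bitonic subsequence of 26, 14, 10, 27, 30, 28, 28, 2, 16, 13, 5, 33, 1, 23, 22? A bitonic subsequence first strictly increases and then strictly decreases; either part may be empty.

Let inc[i] be the LIS ending at i and dec[i] the longest strictly decreasing subsequence starting at i. inc = [1, 1, 1, 2, 3, 3, 3, 1, 2, 2, 2, 4, 1, 3, 3], dec = [5, 4, 3, 5, 6, 5, 5, 2, 4, 3, 2, 3, 1, 2, 1].
max_i inc[i]+dec[i]−1 = 8, with one witness 26, 27, 30, 28, 16, 13, 5, 1.

8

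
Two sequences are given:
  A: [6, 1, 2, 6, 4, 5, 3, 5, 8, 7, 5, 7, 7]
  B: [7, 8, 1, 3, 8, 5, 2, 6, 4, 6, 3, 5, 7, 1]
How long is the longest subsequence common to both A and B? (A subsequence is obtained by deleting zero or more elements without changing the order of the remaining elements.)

Backtracking the LCS table gives one alignment: 1 (A2,B3) → 2 (A3,B7) → 6 (A4,B8) → 4 (A5,B9) → 3 (A7,B11) → 5 (A8,B12) → 7 (A10,B13).
So the longest common subsequence has length 7.

7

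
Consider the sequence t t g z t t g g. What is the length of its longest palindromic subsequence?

5

One longest palindromic subsequence is ttztt (positions 1,2,4,5,6); it reads the same forward and backward, and the interval DP gives dp[1][8] = 5.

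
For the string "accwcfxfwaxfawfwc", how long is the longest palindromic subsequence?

One longest palindromic subsequence is cwfwafawfwc (positions 2,4,6,9,10,12,13,14,15,16,17); it reads the same forward and backward, and the interval DP gives dp[1][17] = 11.

11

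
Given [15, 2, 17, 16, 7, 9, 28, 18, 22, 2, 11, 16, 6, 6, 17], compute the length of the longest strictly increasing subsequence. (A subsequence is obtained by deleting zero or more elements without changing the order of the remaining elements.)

6

Scanning left to right, the best length ending at each element is: 15→1, 2→1, 17→2, 16→2, 7→2, 9→3, 28→4, 18→4, 22→5, 2→1, 11→4, 16→5, 6→2, 6→2, 17→6.
So the longest increasing subsequence has length 6, e.g. 2, 7, 9, 11, 16, 17.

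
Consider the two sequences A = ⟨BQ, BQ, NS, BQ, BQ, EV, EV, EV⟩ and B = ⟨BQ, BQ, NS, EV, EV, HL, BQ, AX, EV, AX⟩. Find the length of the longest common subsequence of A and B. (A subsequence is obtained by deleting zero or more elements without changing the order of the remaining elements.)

Backtracking the LCS table gives one alignment: BQ (A1,B1) → BQ (A2,B2) → NS (A3,B3) → EV (A6,B4) → EV (A7,B5) → EV (A8,B9).
So the longest common subsequence has length 6.

6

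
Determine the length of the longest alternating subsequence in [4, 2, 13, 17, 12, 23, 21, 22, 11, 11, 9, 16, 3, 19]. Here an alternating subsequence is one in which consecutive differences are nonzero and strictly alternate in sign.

Track the best alternating length ending on an up-step vs a down-step at each position: up/down = 1/1, 1/2, 3/1, 3/1, 3/4, 5/1, 5/6, 7/6, 3/8, 3/8, 3/8, 9/8, 3/10, 11/8.
The maximum over both is 11; one such subsequence is 4, 2, 13, 12, 23, 21, 22, 11, 16, 3, 19.

11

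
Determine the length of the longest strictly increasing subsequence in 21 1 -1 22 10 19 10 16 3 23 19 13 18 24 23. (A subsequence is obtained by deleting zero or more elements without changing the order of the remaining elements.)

5

One longest increasing subsequence is 1, 10, 19, 23, 24 (positions 2,5,6,10,14), of length 5; no longer one exists.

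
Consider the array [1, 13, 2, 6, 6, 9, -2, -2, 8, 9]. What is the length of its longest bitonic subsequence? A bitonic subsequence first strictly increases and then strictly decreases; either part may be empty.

Let inc[i] be the LIS ending at i and dec[i] the longest strictly decreasing subsequence starting at i. inc = [1, 2, 2, 3, 3, 4, 1, 1, 4, 5], dec = [2, 3, 2, 2, 2, 2, 1, 1, 1, 1].
max_i inc[i]+dec[i]−1 = 5, with one witness 1, 2, 6, 9, 8.

5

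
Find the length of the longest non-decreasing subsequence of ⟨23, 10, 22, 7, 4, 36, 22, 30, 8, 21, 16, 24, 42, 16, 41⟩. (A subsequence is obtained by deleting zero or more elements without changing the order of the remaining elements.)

Let dp[i] be the longest non-decreasing subsequence ending at position i. Then dp = [1, 1, 2, 1, 1, 3, 3, 4, 2, 3, 3, 4, 5, 4, 5].
The maximum is 5; one witness is 10, 22, 22, 30, 42 at positions 2,3,7,8,13.

5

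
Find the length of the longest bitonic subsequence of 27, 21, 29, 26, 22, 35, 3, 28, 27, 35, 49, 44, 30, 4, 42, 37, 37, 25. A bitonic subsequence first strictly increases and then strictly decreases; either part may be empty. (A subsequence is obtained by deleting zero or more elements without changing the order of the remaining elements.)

9

One longest bitonic subsequence is 21, 26, 28, 35, 49, 44, 42, 37, 25 (positions 2,4,8,10,11,12,15,17,18): it rises to 49 then falls. Length 9 is optimal.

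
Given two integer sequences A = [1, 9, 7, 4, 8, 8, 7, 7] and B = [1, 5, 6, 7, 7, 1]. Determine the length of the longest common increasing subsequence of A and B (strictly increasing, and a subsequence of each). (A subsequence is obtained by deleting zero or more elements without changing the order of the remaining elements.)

2

For each value that appears in both, track the longest common increasing run ending there.
The best achievable length is 2; one witness is 1, 7 (A-positions 1,3, B-positions 1,4).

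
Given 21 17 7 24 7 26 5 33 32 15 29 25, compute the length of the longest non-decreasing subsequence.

4

Let dp[i] be the longest non-decreasing subsequence ending at position i. Then dp = [1, 1, 1, 2, 2, 3, 1, 4, 4, 3, 4, 4].
The maximum is 4; one witness is 21, 24, 26, 33 at positions 1,4,6,8.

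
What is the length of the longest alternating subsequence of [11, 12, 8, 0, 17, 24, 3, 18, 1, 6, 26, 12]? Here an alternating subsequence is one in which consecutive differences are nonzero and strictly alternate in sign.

A longest alternating subsequence is 11, 12, 8, 17, 3, 18, 1, 26, 12 (positions 1,2,3,5,7,8,9,11,12); its 8 consecutive differences strictly alternate in sign, and length 9 is optimal.

9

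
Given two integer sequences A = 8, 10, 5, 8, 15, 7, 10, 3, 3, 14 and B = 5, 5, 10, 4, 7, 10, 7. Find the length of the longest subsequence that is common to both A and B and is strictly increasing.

A longest common strictly increasing subsequence is 5, 7, 10 (length 3); it appears in order in both A and B, and no longer such subsequence exists.

3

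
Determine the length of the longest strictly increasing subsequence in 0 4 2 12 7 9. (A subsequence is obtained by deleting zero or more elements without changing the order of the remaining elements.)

One longest increasing subsequence is 0, 4, 7, 9 (positions 1,2,5,6), of length 4; no longer one exists.

4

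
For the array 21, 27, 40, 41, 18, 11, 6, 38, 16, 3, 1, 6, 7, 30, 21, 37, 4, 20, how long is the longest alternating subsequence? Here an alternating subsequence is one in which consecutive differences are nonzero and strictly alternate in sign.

10

Track the best alternating length ending on an up-step vs a down-step at each position: up/down = 1/1, 2/1, 2/1, 2/1, 1/3, 1/3, 1/3, 4/3, 4/5, 1/5, 1/5, 6/5, 6/5, 6/5, 6/7, 8/5, 6/9, 10/9.
The maximum over both is 10; one such subsequence is 21, 27, 18, 38, 16, 30, 21, 37, 4, 20.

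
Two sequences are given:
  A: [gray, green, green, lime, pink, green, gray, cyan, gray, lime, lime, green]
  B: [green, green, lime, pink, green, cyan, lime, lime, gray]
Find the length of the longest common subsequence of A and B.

8

A longest common subsequence is green, green, lime, pink, green, cyan, lime, lime (length 8); the LCS DP confirms no longer common subsequence exists.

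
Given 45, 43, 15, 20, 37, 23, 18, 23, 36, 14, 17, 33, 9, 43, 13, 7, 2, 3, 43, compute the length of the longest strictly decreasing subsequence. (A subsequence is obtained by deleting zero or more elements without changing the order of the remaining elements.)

9

One longest decreasing subsequence is 45, 43, 37, 23, 18, 14, 9, 7, 2 (positions 1,2,5,6,7,10,13,16,17), of length 9; no longer one exists.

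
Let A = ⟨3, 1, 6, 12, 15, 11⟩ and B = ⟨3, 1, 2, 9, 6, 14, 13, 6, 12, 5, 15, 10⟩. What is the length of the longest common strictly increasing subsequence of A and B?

For each value that appears in both, track the longest common increasing run ending there.
The best achievable length is 4; one witness is 3, 6, 12, 15 (A-positions 1,3,4,5, B-positions 1,5,9,11).

4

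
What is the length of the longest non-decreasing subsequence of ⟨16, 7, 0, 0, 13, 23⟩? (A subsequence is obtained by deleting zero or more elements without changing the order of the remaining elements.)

One longest non-decreasing subsequence is 0, 0, 13, 23 (positions 3,4,5,6), of length 4; no longer one exists.

4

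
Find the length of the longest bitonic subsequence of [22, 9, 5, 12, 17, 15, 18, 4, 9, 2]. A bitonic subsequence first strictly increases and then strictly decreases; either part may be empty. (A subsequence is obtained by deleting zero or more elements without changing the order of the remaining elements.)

Let inc[i] be the LIS ending at i and dec[i] the longest strictly decreasing subsequence starting at i. inc = [1, 1, 1, 2, 3, 3, 4, 1, 2, 1], dec = [5, 4, 3, 3, 4, 3, 3, 2, 2, 1].
max_i inc[i]+dec[i]−1 = 6, with one witness 9, 12, 17, 15, 9, 2.

6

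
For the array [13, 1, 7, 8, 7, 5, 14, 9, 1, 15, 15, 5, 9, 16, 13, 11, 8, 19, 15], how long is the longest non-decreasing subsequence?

8

Let dp[i] be the longest non-decreasing subsequence ending at position i. Then dp = [1, 1, 2, 3, 3, 2, 4, 4, 2, 5, 6, 3, 5, 7, 6, 6, 4, 8, 7].
The maximum is 8; one witness is 1, 7, 8, 14, 15, 15, 16, 19 at positions 2,3,4,7,10,11,14,18.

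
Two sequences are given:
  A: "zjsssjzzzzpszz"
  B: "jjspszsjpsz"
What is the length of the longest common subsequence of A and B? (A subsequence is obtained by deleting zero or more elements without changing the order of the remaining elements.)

8

A longest common subsequence is jsssjpsz (length 8); the LCS DP confirms no longer common subsequence exists.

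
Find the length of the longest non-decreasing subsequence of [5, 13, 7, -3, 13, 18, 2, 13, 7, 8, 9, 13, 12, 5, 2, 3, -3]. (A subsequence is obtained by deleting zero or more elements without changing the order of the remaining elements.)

Let dp[i] be the longest non-decreasing subsequence ending at position i. Then dp = [1, 2, 2, 1, 3, 4, 2, 4, 3, 4, 5, 6, 6, 3, 3, 4, 2].
The maximum is 6; one witness is 5, 7, 7, 8, 9, 13 at positions 1,3,9,10,11,12.

6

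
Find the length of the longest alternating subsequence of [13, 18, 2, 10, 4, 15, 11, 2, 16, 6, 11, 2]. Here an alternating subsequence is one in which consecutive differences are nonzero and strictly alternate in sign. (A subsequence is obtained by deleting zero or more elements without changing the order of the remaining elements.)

Track the best alternating length ending on an up-step vs a down-step at each position: up/down = 1/1, 2/1, 1/3, 4/3, 4/5, 6/3, 6/7, 1/7, 8/3, 8/9, 10/9, 1/11.
The maximum over both is 11; one such subsequence is 13, 18, 2, 10, 4, 15, 11, 16, 6, 11, 2.

11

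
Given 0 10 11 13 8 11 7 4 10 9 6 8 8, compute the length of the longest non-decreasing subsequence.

Scanning left to right, the best length ending at each element is: 0→1, 10→2, 11→3, 13→4, 8→2, 11→4, 7→2, 4→2, 10→3, 9→3, 6→3, 8→4, 8→5.
So the longest non-decreasing subsequence has length 5, e.g. 0, 4, 6, 8, 8.

5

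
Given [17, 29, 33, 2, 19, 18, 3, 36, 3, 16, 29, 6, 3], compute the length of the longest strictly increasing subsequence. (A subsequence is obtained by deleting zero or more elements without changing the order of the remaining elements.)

4

Let dp[i] be the longest increasing subsequence ending at position i. Then dp = [1, 2, 3, 1, 2, 2, 2, 4, 2, 3, 4, 3, 2].
The maximum is 4; one witness is 17, 29, 33, 36 at positions 1,2,3,8.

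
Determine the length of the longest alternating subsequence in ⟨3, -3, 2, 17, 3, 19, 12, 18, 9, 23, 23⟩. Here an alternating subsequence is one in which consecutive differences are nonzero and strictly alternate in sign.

Track the best alternating length ending on an up-step vs a down-step at each position: up/down = 1/1, 1/2, 3/2, 3/1, 3/4, 5/1, 5/6, 7/6, 5/8, 9/1, 9/1.
The maximum over both is 9; one such subsequence is 3, -3, 17, 3, 19, 12, 18, 9, 23.

9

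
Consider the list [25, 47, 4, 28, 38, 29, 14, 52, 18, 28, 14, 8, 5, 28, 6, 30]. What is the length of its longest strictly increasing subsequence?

Let dp[i] be the longest increasing subsequence ending at position i. Then dp = [1, 2, 1, 2, 3, 3, 2, 4, 3, 4, 2, 2, 2, 4, 3, 5].
The maximum is 5; one witness is 4, 14, 18, 28, 30 at positions 3,7,9,10,16.

5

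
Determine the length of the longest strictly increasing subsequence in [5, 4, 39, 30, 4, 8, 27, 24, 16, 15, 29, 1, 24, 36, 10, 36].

5

Let dp[i] be the longest increasing subsequence ending at position i. Then dp = [1, 1, 2, 2, 1, 2, 3, 3, 3, 3, 4, 1, 4, 5, 3, 5].
The maximum is 5; one witness is 5, 8, 27, 29, 36 at positions 1,6,7,11,14.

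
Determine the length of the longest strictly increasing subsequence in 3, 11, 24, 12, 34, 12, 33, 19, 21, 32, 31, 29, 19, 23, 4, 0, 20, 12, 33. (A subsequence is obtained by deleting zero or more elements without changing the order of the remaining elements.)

Scanning left to right, the best length ending at each element is: 3→1, 11→2, 24→3, 12→3, 34→4, 12→3, 33→4, 19→4, 21→5, 32→6, 31→6, 29→6, 19→4, 23→6, 4→2, 0→1, 20→5, 12→3, 33→7.
So the longest increasing subsequence has length 7, e.g. 3, 11, 12, 19, 21, 32, 33.

7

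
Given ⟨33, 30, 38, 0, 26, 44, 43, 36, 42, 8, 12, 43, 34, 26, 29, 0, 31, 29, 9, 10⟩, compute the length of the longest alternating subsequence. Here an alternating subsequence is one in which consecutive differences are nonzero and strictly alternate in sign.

15

Track the best alternating length ending on an up-step vs a down-step at each position: up/down = 1/1, 1/2, 3/1, 1/4, 5/4, 5/1, 5/6, 5/6, 7/6, 5/8, 9/8, 9/6, 9/10, 9/10, 11/10, 1/12, 13/10, 13/14, 13/14, 15/14.
The maximum over both is 15; one such subsequence is 33, 30, 38, 0, 44, 36, 42, 8, 43, 26, 29, 0, 31, 9, 10.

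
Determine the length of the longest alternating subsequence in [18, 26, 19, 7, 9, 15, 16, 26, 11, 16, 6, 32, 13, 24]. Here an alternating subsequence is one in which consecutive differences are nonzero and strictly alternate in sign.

10

A longest alternating subsequence is 18, 26, 7, 15, 11, 16, 6, 32, 13, 24 (positions 1,2,4,6,9,10,11,12,13,14); its 9 consecutive differences strictly alternate in sign, and length 10 is optimal.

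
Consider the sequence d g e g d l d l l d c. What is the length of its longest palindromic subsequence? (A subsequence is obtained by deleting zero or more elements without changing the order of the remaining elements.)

One longest palindromic subsequence is dllld (positions 5,6,8,9,10); it reads the same forward and backward, and the interval DP gives dp[1][11] = 5.

5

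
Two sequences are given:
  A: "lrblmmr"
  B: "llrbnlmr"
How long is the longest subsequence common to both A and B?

A longest common subsequence is lrblmr (length 6); the LCS DP confirms no longer common subsequence exists.

6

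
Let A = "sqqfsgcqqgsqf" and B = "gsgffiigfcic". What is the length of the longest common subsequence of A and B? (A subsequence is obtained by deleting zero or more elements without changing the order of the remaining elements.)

Backtracking the LCS table gives one alignment: s (A1,B2) → f (A4,B5) → g (A6,B8) → c (A7,B12).
So the longest common subsequence has length 4.

4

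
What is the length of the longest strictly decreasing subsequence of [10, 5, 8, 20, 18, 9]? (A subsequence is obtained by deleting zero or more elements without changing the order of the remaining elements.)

Scanning left to right, the best length ending at each element is: 10→1, 5→2, 8→2, 20→1, 18→2, 9→3.
So the longest decreasing subsequence has length 3, e.g. 20, 18, 9.

3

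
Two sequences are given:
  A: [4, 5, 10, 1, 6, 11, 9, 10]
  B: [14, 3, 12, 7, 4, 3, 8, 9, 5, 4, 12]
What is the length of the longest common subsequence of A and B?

2

A longest common subsequence is 4, 5 (length 2); the LCS DP confirms no longer common subsequence exists.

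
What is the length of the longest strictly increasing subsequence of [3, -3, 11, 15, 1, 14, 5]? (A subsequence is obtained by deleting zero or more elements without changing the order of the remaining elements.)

One longest increasing subsequence is 3, 11, 15 (positions 1,3,4), of length 3; no longer one exists.

3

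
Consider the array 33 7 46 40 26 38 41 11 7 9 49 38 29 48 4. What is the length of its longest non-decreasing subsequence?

One longest non-decreasing subsequence is 7, 26, 38, 41, 49 (positions 2,5,6,7,11), of length 5; no longer one exists.

5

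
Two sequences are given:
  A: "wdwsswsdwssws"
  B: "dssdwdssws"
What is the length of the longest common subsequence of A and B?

9

A longest common subsequence is dsswdssws (length 9); the LCS DP confirms no longer common subsequence exists.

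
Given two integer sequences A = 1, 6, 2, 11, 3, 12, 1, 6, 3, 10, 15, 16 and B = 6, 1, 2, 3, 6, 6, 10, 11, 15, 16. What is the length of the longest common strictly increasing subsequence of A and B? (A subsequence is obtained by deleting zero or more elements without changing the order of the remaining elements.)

A longest common strictly increasing subsequence is 1, 2, 3, 6, 10, 15, 16 (length 7); it appears in order in both A and B, and no longer such subsequence exists.

7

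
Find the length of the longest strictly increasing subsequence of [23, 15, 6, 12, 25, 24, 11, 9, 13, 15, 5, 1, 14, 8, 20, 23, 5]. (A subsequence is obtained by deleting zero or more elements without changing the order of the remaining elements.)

6

Let dp[i] be the longest increasing subsequence ending at position i. Then dp = [1, 1, 1, 2, 3, 3, 2, 2, 3, 4, 1, 1, 4, 2, 5, 6, 2].
The maximum is 6; one witness is 6, 12, 13, 15, 20, 23 at positions 3,4,9,10,15,16.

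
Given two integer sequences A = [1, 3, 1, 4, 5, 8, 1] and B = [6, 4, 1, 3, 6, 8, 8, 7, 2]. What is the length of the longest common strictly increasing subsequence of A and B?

3

For each value that appears in both, track the longest common increasing run ending there.
The best achievable length is 3; one witness is 1, 3, 8 (A-positions 1,2,6, B-positions 3,4,6).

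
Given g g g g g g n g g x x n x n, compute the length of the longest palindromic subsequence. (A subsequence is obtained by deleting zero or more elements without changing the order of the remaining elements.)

8

One longest palindromic subsequence is gggggggg (positions 1,2,3,4,5,6,8,9); it reads the same forward and backward, and the interval DP gives dp[1][14] = 8.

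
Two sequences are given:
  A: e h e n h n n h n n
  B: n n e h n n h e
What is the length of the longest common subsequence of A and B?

A longest common subsequence is ehnnh (length 5); the LCS DP confirms no longer common subsequence exists.

5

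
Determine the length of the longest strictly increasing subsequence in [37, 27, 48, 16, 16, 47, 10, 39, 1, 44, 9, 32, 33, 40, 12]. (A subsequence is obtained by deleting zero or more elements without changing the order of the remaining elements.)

5

One longest increasing subsequence is 1, 9, 32, 33, 40 (positions 9,11,12,13,14), of length 5; no longer one exists.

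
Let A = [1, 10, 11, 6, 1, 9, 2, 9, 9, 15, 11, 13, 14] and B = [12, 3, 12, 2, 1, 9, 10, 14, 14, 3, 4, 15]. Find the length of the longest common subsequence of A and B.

Backtracking the LCS table gives one alignment: 1 (A1,B5) → 10 (A2,B7) → 15 (A10,B12).
So the longest common subsequence has length 3.

3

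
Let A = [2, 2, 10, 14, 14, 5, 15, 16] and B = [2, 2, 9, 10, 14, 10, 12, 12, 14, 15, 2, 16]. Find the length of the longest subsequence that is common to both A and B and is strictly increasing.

For each value that appears in both, track the longest common increasing run ending there.
The best achievable length is 5; one witness is 2, 10, 14, 15, 16 (A-positions 1,3,4,7,8, B-positions 1,4,5,10,12).

5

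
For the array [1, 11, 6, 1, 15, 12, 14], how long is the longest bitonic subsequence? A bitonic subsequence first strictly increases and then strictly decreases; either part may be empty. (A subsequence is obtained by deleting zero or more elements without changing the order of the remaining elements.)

Let inc[i] be the LIS ending at i and dec[i] the longest strictly decreasing subsequence starting at i. inc = [1, 2, 2, 1, 3, 3, 4], dec = [1, 3, 2, 1, 2, 1, 1].
max_i inc[i]+dec[i]−1 = 4, with one witness 1, 11, 6, 1.

4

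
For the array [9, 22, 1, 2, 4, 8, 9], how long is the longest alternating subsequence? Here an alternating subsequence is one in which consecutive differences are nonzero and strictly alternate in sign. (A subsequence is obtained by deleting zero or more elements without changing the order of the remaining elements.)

4

A longest alternating subsequence is 9, 22, 1, 2 (positions 1,2,3,4); its 3 consecutive differences strictly alternate in sign, and length 4 is optimal.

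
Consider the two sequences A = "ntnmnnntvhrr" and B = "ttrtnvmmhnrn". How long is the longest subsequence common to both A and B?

Backtracking the LCS table gives one alignment: t (A2,B4) → n (A3,B5) → m (A4,B8) → n (A5,B10) → n (A7,B12).
So the longest common subsequence has length 5.

5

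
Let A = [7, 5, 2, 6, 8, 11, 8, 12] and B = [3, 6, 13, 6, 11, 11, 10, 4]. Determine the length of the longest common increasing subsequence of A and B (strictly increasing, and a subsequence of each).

For each value that appears in both, track the longest common increasing run ending there.
The best achievable length is 2; one witness is 6, 11 (A-positions 4,6, B-positions 2,5).

2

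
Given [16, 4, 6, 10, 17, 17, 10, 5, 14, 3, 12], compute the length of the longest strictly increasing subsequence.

Scanning left to right, the best length ending at each element is: 16→1, 4→1, 6→2, 10→3, 17→4, 17→4, 10→3, 5→2, 14→4, 3→1, 12→4.
So the longest increasing subsequence has length 4, e.g. 4, 6, 10, 17.

4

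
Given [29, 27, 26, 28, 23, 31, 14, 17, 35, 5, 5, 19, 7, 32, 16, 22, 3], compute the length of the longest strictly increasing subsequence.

4

Scanning left to right, the best length ending at each element is: 29→1, 27→1, 26→1, 28→2, 23→1, 31→3, 14→1, 17→2, 35→4, 5→1, 5→1, 19→3, 7→2, 32→4, 16→3, 22→4, 3→1.
So the longest increasing subsequence has length 4, e.g. 27, 28, 31, 35.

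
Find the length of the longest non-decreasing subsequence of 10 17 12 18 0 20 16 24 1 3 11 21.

Let dp[i] be the longest non-decreasing subsequence ending at position i. Then dp = [1, 2, 2, 3, 1, 4, 3, 5, 2, 3, 4, 5].
The maximum is 5; one witness is 10, 17, 18, 20, 24 at positions 1,2,4,6,8.

5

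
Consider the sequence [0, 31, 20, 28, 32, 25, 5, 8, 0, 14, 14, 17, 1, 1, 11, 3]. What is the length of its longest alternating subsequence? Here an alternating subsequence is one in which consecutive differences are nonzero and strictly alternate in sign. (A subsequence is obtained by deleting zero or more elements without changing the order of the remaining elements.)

Track the best alternating length ending on an up-step vs a down-step at each position: up/down = 1/1, 2/1, 2/3, 4/3, 4/1, 4/5, 2/5, 6/5, 1/7, 8/5, 8/5, 8/5, 8/9, 8/9, 10/9, 10/11.
The maximum over both is 11; one such subsequence is 0, 31, 20, 28, 5, 8, 0, 14, 1, 11, 3.

11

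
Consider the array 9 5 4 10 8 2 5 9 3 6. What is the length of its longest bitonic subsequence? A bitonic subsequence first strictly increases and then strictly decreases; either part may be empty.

One longest bitonic subsequence is 9, 10, 8, 5, 3 (positions 1,4,5,7,9): it rises to 10 then falls. Length 5 is optimal.

5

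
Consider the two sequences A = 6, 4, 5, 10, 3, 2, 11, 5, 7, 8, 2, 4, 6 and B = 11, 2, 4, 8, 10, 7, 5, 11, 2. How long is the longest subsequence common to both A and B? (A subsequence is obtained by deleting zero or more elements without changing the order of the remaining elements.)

4

A longest common subsequence is 4, 5, 11, 2 (length 4); the LCS DP confirms no longer common subsequence exists.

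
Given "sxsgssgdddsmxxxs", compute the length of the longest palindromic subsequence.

One longest palindromic subsequence is sxsgssgsxs (positions 1,2,3,4,5,6,7,11,15,16); it reads the same forward and backward, and the interval DP gives dp[1][16] = 10.

10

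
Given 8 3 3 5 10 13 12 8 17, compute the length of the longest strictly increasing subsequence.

Scanning left to right, the best length ending at each element is: 8→1, 3→1, 3→1, 5→2, 10→3, 13→4, 12→4, 8→3, 17→5.
So the longest increasing subsequence has length 5, e.g. 3, 5, 10, 13, 17.

5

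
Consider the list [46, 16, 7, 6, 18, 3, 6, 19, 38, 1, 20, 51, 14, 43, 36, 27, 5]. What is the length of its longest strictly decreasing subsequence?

One longest decreasing subsequence is 46, 16, 7, 6, 3, 1 (positions 1,2,3,4,6,10), of length 6; no longer one exists.

6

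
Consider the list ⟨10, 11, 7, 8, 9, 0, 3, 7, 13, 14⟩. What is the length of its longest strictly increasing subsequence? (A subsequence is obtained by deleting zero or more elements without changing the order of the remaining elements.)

One longest increasing subsequence is 7, 8, 9, 13, 14 (positions 3,4,5,9,10), of length 5; no longer one exists.

5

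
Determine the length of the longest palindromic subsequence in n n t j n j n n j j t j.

8

One longest palindromic subsequence is tjjnnjjt (positions 3,4,6,7,8,9,10,11); it reads the same forward and backward, and the interval DP gives dp[1][12] = 8.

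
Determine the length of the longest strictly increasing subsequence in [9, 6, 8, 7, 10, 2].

3

Let dp[i] be the longest increasing subsequence ending at position i. Then dp = [1, 1, 2, 2, 3, 1].
The maximum is 3; one witness is 6, 8, 10 at positions 2,3,5.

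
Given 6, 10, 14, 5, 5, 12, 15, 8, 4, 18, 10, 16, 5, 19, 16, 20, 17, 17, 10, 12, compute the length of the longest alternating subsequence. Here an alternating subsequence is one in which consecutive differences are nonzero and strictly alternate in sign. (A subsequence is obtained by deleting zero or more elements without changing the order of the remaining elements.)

A longest alternating subsequence is 6, 10, 5, 12, 8, 18, 10, 16, 5, 19, 16, 20, 10, 12 (positions 1,2,4,6,8,10,11,12,13,14,15,16,19,20); its 13 consecutive differences strictly alternate in sign, and length 14 is optimal.

14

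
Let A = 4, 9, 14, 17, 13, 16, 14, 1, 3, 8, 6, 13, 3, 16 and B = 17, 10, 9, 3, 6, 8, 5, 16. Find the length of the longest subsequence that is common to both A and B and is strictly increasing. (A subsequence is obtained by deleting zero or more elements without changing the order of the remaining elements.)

For each value that appears in both, track the longest common increasing run ending there.
The best achievable length is 3; one witness is 3, 6, 16 (A-positions 9,11,14, B-positions 4,5,8).

3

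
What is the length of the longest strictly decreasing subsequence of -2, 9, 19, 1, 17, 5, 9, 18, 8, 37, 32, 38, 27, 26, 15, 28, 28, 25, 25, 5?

Scanning left to right, the best length ending at each element is: -2→1, 9→1, 19→1, 1→2, 17→2, 5→3, 9→3, 18→2, 8→4, 37→1, 32→2, 38→1, 27→3, 26→4, 15→5, 28→3, 28→3, 25→5, 25→5, 5→6.
So the longest decreasing subsequence has length 6, e.g. 37, 32, 27, 26, 15, 5.

6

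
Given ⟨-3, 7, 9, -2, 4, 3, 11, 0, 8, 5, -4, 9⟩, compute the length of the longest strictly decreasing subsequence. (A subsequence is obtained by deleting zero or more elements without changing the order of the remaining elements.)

Let dp[i] be the longest decreasing subsequence ending at position i. Then dp = [1, 1, 1, 2, 2, 3, 1, 4, 2, 3, 5, 2].
The maximum is 5; one witness is 7, 4, 3, 0, -4 at positions 2,5,6,8,11.

5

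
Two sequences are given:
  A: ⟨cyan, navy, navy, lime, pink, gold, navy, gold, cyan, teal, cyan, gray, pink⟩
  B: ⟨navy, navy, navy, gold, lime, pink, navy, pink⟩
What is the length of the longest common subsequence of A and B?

6

Backtracking the LCS table gives one alignment: navy (A2,B2) → navy (A3,B3) → lime (A4,B5) → pink (A5,B6) → navy (A7,B7) → pink (A13,B8).
So the longest common subsequence has length 6.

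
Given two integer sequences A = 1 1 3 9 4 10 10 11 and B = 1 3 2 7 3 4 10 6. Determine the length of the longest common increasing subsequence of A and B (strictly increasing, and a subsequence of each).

For each value that appears in both, track the longest common increasing run ending there.
The best achievable length is 4; one witness is 1, 3, 4, 10 (A-positions 1,3,5,6, B-positions 1,2,6,7).

4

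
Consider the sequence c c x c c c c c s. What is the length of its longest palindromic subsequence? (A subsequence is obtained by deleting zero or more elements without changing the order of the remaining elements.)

One longest palindromic subsequence is ccccccc (positions 1,2,4,5,6,7,8); it reads the same forward and backward, and the interval DP gives dp[1][9] = 7.

7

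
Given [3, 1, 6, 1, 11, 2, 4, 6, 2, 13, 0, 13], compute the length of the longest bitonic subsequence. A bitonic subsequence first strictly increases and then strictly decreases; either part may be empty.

6

Let inc[i] be the LIS ending at i and dec[i] the longest strictly decreasing subsequence starting at i. inc = [1, 1, 2, 1, 3, 2, 3, 4, 2, 5, 1, 5], dec = [3, 2, 4, 2, 4, 2, 3, 3, 2, 2, 1, 1].
max_i inc[i]+dec[i]−1 = 6, with one witness 3, 6, 11, 6, 2, 0.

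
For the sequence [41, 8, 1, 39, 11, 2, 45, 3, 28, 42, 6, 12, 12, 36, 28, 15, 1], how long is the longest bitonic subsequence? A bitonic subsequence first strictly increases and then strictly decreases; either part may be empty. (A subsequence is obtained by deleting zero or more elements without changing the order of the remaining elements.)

One longest bitonic subsequence is 1, 2, 3, 28, 42, 36, 28, 15, 1 (positions 3,6,8,9,10,14,15,16,17): it rises to 42 then falls. Length 9 is optimal.

9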